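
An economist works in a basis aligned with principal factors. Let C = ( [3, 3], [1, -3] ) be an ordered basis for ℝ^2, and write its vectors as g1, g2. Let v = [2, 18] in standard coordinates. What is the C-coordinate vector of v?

[v]_C is the unique c with M c = v, where M has columns g1, g2.
System: 3c_1 + c_2 = 2, 3c_1 - 3c_2 = 18; solving gives c_1 = 2, c_2 = -4.
Check: 2g1 - 4g2 = [2, 18].

[2, -4]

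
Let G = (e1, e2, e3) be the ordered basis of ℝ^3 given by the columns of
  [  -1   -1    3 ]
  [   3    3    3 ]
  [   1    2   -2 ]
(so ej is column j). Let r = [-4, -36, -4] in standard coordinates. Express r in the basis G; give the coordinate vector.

Write r = c_1 e1 + ... + c_3 e3 and solve for the c_i.
Solving this 3x3 system gives c = (-4, -4, -4).
Check: -4e1 - 4e2 - 4e3 = [-4, -36, -4].

[-4, -4, -4]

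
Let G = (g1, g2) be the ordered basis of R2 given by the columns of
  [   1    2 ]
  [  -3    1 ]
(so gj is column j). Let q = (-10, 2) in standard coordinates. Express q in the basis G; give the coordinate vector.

(-2, -4)

We seek scalars with c_1 g1 + c_2 g2 = q; equivalently solve M c = q where the columns of M are g1, g2.
System: c_1 + 2c_2 = -10, -3c_1 + c_2 = 2; solving gives c_1 = -2, c_2 = -4.
Check: -2g1 - 4g2 = (-10, 2).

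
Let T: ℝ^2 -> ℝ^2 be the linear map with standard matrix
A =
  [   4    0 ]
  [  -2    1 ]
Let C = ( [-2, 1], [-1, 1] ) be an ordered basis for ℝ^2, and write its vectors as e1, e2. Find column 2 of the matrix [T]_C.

[1, 2]

Column 2 of [T]_C is the C-coordinate vector of T(e2).
In standard coordinates T(e2) = A e2 = [-4, 3].
Converting to C: [-4, 3] = e1 + 2e2, so the coordinate vector is [1, 2].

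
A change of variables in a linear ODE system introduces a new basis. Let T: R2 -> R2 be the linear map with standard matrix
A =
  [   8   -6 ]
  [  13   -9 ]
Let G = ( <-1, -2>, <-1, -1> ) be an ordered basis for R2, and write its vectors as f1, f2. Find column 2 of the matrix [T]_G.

Column 2 of [T]_G is the G-coordinate vector of T(f2).
In standard coordinates T(f2) = A f2 = <-2, -4>.
Converting to G: <-2, -4> = 2f1 + 0·f2, so the coordinate vector is <2, 0>.

<2, 0>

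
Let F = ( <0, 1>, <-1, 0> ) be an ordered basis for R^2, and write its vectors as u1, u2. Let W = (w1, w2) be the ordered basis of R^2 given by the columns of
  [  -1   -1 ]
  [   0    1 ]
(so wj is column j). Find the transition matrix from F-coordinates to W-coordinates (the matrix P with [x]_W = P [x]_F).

[[-1, 1], [1, 0]]

Take x = uj: its F-coordinates are the j-th standard unit vector, so P e_j — column j of P — equals [uj]_W.
u1 = -w1 + w2, giving column 1 = <-1, 1>; repeating for each j gives P = [[-1, 1], [1, 0]].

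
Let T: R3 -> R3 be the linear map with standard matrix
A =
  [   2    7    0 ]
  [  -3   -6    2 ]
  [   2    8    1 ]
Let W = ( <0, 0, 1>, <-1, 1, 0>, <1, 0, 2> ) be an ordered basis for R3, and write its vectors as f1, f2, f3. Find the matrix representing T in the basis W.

With P the matrix whose columns are f1, ..., f3, [T]_W = P^(-1) A P.
Column by column: T(f1) = A f1 = <0, 2, 1>; its W-coordinates <-3, 2, 2> give column 1.
Continuing for each basis vector yields [T]_W = [[-3, 2, -2], [2, -3, 1], [2, 2, 3]].

[[-3, 2, -2], [2, -3, 1], [2, 2, 3]]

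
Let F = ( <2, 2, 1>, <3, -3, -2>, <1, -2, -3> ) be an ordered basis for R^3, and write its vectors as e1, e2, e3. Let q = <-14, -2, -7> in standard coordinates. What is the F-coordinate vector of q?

Write q = c_1 e1 + ... + c_3 e3 and solve for the c_i.
Row-reducing the augmented matrix [M | q] gives c = (-3, -4, 4).
Check: -3e1 - 4e2 + 4e3 = <-14, -2, -7>.

<-3, -4, 4>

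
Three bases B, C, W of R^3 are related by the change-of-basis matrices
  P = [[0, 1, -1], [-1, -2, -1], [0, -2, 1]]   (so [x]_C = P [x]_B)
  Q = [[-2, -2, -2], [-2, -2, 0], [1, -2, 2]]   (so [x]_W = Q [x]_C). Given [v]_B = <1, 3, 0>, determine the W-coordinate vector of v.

<20, 8, 5>

First [v]_C = P [v]_B = <3, -7, -6>.
Then [v]_W = Q [v]_C = <20, 8, 5>.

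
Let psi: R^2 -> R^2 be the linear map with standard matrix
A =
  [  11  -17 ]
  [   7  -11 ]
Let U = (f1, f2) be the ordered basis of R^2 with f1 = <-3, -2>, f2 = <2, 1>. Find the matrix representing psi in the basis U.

Let P have columns f1, f2. Then [psi]_U = P^(-1) A P.
Here det P = 1, so P^(-1) is integer; computing A P first and then P^(-1)(A P) gives [[-1, -1], [-1, 1]].

[[-1, -1], [-1, 1]]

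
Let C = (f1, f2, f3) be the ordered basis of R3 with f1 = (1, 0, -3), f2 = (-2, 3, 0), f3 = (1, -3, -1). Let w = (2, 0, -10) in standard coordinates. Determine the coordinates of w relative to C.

[w]_C is the unique c with M c = w, where M has columns f1, ..., f3.
Gaussian elimination on [M | w] yields c = (3, 1, 1).
Check: 3f1 + f2 + f3 = (2, 0, -10).

(3, 1, 1)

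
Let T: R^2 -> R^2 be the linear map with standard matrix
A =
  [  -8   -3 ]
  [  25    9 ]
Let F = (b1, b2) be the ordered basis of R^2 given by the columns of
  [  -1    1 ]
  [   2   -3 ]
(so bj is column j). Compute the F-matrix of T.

[[1, -1], [3, 0]]

Let P have columns b1, b2. Then [T]_F = P^(-1) A P.
Here det P = 1, so P^(-1) is integer; computing A P first and then P^(-1)(A P) gives [[1, -1], [3, 0]].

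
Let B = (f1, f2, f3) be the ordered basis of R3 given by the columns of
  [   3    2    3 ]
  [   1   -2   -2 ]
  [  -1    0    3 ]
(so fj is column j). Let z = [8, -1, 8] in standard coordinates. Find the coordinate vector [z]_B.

[z]_B is the unique c with M c = z, where M has columns f1, ..., f3.
Gaussian elimination on [M | z] yields c = (1, -2, 3).
Check: f1 - 2f2 + 3f3 = [8, -1, 8].

[1, -2, 3]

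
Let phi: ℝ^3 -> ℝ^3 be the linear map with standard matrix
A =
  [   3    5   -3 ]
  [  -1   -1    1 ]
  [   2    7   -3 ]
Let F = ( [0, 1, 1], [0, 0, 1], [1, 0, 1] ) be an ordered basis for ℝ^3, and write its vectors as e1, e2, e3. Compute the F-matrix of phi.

With P the matrix whose columns are e1, ..., e3, [phi]_F = P^(-1) A P.
Column by column: phi(e1) = A e1 = [2, 0, 4]; its F-coordinates [0, 2, 2] give column 1.
Continuing for each basis vector yields [phi]_F = [[0, 1, 0], [2, -1, -1], [2, -3, 0]].

[[0, 1, 0], [2, -1, -1], [2, -3, 0]]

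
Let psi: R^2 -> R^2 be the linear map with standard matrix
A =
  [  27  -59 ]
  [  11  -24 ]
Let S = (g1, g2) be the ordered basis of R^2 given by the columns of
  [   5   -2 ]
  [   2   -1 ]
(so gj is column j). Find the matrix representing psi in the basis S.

[[3, 1], [-1, 0]]

With P the matrix whose columns are g1, g2, [psi]_S = P^(-1) A P.
Column by column: psi(g1) = A g1 = [17, 7]; its S-coordinates [3, -1] give column 1.
Continuing for each basis vector yields [psi]_S = [[3, 1], [-1, 0]].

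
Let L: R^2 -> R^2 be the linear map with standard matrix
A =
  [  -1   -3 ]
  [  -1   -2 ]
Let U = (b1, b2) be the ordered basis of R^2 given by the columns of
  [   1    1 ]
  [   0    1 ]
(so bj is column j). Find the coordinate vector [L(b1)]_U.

Column 1 of [L]_U is the U-coordinate vector of L(b1).
In standard coordinates L(b1) = A b1 = (-1, -1).
Converting to U: (-1, -1) = 0·b1 - b2, so the coordinate vector is (0, -1).

(0, -1)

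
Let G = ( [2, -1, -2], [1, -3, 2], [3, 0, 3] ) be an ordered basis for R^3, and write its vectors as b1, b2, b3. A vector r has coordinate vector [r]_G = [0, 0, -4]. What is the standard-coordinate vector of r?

By definition r = 0·b1 + 0·b2 - 4b3.
Summing componentwise gives [-12, 0, -12].

[-12, 0, -12]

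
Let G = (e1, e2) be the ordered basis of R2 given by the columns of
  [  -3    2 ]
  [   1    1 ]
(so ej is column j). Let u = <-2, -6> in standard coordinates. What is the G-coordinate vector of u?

<-2, -4>

We seek scalars with c_1 e1 + c_2 e2 = u; equivalently solve M c = u where the columns of M are e1, e2.
System: -3c_1 + 2c_2 = -2, c_1 + c_2 = -6; solving gives c_1 = -2, c_2 = -4.
Check: -2e1 - 4e2 = <-2, -6>.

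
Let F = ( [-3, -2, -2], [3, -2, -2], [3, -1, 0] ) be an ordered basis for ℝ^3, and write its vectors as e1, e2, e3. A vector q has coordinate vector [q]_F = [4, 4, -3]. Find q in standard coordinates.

By definition q = 4e1 + 4e2 - 3e3.
Summing componentwise gives [-9, -13, -16].

[-9, -13, -16]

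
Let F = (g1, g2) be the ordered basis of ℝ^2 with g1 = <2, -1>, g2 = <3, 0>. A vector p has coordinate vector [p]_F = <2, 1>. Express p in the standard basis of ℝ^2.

By definition p = 2g1 + g2.
Summing componentwise gives <7, -2>.

<7, -2>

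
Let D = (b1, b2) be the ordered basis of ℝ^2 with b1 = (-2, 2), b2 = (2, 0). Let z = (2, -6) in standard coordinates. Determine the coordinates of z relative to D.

We seek scalars with c_1 b1 + c_2 b2 = z; equivalently solve M c = z where the columns of M are b1, b2.
System: -2c_1 + 2c_2 = 2, 2c_1 + 0c_2 = -6; solving gives c_1 = -3, c_2 = -2.
Check: -3b1 - 2b2 = (2, -6).

(-3, -2)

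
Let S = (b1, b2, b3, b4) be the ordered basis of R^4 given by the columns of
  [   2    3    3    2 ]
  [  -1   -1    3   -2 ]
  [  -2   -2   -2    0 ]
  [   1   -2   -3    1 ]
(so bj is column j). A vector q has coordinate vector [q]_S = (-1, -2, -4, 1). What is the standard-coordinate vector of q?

(-18, -11, 14, 16)

q = M [q]_S, where M has columns b1, ..., b4.
Carrying out the matrix-vector product, q = (-18, -11, 14, 16).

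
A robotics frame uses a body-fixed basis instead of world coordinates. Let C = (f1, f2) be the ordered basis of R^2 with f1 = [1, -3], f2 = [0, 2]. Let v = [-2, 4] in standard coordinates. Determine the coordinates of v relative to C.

[-2, -1]

We seek scalars with c_1 f1 + c_2 f2 = v; equivalently solve M c = v where the columns of M are f1, f2.
System: c_1 + 0c_2 = -2, -3c_1 + 2c_2 = 4; solving gives c_1 = -2, c_2 = -1.
Check: -2f1 - f2 = [-2, 4].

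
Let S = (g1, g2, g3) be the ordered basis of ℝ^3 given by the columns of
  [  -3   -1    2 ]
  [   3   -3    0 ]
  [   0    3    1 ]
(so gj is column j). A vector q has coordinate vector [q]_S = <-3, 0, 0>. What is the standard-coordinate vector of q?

The coordinates say q = -3g1 + 0·g2 + 0·g3; adding the scaled basis vectors gives <9, -9, 0>.

<9, -9, 0>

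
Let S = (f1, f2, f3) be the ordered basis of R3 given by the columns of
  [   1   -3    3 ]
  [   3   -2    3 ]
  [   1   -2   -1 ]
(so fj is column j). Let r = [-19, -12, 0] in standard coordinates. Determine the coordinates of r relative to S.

[r]_S is the unique c with M c = r, where M has columns f1, ..., f3.
Gaussian elimination on [M | r] yields c = (2, 3, -4).
Check: 2f1 + 3f2 - 4f3 = [-19, -12, 0].

[2, 3, -4]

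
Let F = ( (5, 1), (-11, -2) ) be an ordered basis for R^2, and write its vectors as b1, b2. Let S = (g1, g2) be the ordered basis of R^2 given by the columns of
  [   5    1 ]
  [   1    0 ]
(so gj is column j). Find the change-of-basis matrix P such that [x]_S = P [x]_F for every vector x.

[[1, -2], [0, -1]]

Take x = bj: its F-coordinates are the j-th standard unit vector, so P e_j — column j of P — equals [bj]_S.
b1 = g1 + 0·g2, giving column 1 = (1, 0); repeating for each j gives P = [[1, -2], [0, -1]].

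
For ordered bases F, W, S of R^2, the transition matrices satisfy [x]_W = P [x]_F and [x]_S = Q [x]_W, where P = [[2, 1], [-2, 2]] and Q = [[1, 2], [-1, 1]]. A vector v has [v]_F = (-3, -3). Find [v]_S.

(-9, 9)

Apply P to get W-coordinates (-9, 0), then Q to get S-coordinates.
The result is [v]_S = (-9, 9).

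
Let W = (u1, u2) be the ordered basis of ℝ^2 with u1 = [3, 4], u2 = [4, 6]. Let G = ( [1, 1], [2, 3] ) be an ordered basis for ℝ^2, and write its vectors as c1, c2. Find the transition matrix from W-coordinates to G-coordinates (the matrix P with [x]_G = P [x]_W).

Take x = uj: its W-coordinates are the j-th standard unit vector, so P e_j — column j of P — equals [uj]_G.
u1 = c1 + c2, giving column 1 = [1, 1]; repeating for each j gives P = [[1, 0], [1, 2]].

[[1, 0], [1, 2]]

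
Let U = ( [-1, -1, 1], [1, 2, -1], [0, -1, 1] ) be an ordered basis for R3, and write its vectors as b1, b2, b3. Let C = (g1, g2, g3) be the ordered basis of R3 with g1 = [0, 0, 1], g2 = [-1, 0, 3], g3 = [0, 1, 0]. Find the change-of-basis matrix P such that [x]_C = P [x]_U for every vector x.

[[-2, 2, 1], [1, -1, 0], [-1, 2, -1]]

Column j of P is [bj]_C, since P maps U-coordinates to C-coordinates.
Expressing b1 in C: b1 = -2g1 + g2 - g3, so column 1 of P is [-2, 1, -1].
Doing the same for each bj gives P = [[-2, 2, 1], [1, -1, 0], [-1, 2, -1]].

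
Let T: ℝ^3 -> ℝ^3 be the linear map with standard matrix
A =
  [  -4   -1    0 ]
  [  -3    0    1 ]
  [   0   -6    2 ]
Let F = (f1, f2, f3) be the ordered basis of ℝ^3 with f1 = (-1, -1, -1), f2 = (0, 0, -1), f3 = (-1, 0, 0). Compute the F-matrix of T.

The j-th column of [T]_F is [T(fj)]_F.
T(f1) = A f1 = (5, 2, 4) = -2f1 - 2f2 - 3f3, so column 1 is (-2, -2, -3).
Repeating for f2, f3 and assembling the columns gives [[-2, 1, -3], [-2, 1, 3], [-3, -1, -1]].

[[-2, 1, -3], [-2, 1, 3], [-3, -1, -1]]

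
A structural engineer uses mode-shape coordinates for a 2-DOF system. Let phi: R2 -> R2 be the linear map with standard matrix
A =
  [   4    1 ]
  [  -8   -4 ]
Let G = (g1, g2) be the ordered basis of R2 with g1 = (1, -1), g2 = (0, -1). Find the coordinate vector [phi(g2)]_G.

(-1, -3)

Compute phi(g2) = A g2 = (-1, 4) in standard coordinates.
Then write this in G-coordinates: solve for y in y_1 g1 + y_2 g2 = (-1, 4).
This gives y = (-1, -3), which is column 2 of [phi]_G.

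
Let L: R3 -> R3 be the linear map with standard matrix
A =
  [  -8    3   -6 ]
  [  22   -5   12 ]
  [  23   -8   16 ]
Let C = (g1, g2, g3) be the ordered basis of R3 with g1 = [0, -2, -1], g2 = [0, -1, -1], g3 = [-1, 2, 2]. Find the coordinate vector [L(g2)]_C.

Compute L(g2) = A g2 = [3, -7, -8] in standard coordinates.
Then write this in C-coordinates: solve for y in y_1 g1 + ... + y_3 g3 = [3, -7, -8].
This gives y = [-1, 3, -3], which is column 2 of [L]_C.

[-1, 3, -3]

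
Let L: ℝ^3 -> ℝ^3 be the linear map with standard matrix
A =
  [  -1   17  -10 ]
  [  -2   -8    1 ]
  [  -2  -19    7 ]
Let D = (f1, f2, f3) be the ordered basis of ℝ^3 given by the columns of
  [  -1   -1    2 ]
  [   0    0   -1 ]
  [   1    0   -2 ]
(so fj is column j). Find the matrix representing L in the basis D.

The j-th column of [L]_D is [L(fj)]_D.
L(f1) = A f1 = <-9, 3, 9> = 3f1 + 0·f2 - 3f3, so column 1 is <3, 0, -3>.
Repeating for f2, f3 and assembling the columns gives [[3, -2, -3], [0, -3, -2], [-3, -2, -2]].

[[3, -2, -3], [0, -3, -2], [-3, -2, -2]]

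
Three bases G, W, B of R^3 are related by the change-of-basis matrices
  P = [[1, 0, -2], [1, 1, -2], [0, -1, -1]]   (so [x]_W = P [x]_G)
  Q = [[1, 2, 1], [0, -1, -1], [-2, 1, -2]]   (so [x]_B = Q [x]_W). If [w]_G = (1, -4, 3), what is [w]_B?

(-22, 8, -1)

Composing the changes, [w]_B = Q P [w]_G.
Q P = [[3, 1, -7], [-1, 0, 3], [-1, 3, 4]]; applying this to (1, -4, 3) gives (-22, 8, -1).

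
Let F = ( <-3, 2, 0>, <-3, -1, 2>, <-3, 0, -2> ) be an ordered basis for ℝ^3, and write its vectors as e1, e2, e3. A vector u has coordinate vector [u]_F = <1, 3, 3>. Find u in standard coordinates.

By definition u = e1 + 3e2 + 3e3.
Summing componentwise gives <-21, -1, 0>.

<-21, -1, 0>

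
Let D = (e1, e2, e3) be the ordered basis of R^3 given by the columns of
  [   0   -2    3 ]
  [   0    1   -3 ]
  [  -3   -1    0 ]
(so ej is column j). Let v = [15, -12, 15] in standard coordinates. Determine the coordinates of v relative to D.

[-4, -3, 3]

We seek scalars with c_1 e1 + ... + c_3 e3 = v; equivalently solve M c = v where the columns of M are e1, ..., e3.
Solving this 3x3 system gives c = (-4, -3, 3).
Check: -4e1 - 3e2 + 3e3 = [15, -12, 15].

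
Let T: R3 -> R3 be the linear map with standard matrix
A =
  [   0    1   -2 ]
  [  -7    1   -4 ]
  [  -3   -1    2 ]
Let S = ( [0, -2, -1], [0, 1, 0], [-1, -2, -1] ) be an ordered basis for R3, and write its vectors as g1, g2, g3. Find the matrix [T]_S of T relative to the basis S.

The j-th column of [T]_S is [T(gj)]_S.
T(g1) = A g1 = [0, 2, 0] = 0·g1 + 2g2 + 0·g3, so column 1 is [0, 2, 0].
Repeating for g2, g3 and assembling the columns gives [[0, 2, -3], [2, 3, 3], [0, -1, 0]].

[[0, 2, -3], [2, 3, 3], [0, -1, 0]]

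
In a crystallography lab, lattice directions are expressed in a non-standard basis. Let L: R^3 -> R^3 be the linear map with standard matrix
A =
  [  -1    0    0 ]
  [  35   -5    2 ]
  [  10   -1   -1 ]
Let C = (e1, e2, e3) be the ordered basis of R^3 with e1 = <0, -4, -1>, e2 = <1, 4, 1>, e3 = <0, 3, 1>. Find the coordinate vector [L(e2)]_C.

<-3, -1, 3>

Column 2 of [L]_C is the C-coordinate vector of L(e2).
In standard coordinates L(e2) = A e2 = <-1, 17, 5>.
Converting to C: <-1, 17, 5> = -3e1 - e2 + 3e3, so the coordinate vector is <-3, -1, 3>.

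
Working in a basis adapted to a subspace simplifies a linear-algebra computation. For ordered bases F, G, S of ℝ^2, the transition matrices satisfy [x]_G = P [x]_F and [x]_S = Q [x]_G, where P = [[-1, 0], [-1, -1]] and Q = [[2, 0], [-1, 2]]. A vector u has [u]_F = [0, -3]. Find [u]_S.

Composing the changes, [u]_S = Q P [u]_F.
Q P = [[-2, 0], [-1, -2]]; applying this to [0, -3] gives [0, 6].

[0, 6]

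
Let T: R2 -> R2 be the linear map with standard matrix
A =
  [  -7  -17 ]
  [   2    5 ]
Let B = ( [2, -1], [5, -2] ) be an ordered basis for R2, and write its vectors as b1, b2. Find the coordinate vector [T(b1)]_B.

[-1, 1]

Column 1 of [T]_B is the B-coordinate vector of T(b1).
In standard coordinates T(b1) = A b1 = [3, -1].
Converting to B: [3, -1] = -b1 + b2, so the coordinate vector is [-1, 1].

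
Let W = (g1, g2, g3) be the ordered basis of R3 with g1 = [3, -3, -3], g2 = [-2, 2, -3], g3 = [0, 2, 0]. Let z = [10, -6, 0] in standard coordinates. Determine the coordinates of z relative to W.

[z]_W is the unique c with M c = z, where M has columns g1, ..., g3.
Row-reducing the augmented matrix [M | z] gives c = (2, -2, 2).
Check: 2g1 - 2g2 + 2g3 = [10, -6, 0].

[2, -2, 2]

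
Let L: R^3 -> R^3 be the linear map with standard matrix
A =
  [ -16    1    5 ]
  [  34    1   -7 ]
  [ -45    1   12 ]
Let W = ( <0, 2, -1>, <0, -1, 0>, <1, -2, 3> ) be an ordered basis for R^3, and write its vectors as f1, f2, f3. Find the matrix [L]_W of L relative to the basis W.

[[1, -2, 2], [-1, -1, -1], [-3, -1, -3]]

Let P have columns f1, ..., f3. Then [L]_W = P^(-1) A P.
Here det P = -1, so P^(-1) is integer; computing A P first and then P^(-1)(A P) gives [[1, -2, 2], [-1, -1, -1], [-3, -1, -3]].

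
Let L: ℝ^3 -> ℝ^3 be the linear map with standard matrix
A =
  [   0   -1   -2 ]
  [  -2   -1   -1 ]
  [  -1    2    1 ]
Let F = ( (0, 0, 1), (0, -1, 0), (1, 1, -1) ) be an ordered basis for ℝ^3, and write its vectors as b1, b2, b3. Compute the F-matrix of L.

[[-1, -1, 1], [-1, 0, 3], [-2, 1, 1]]

Let P have columns b1, ..., b3. Then [L]_F = P^(-1) A P.
Here det P = 1, so P^(-1) is integer; computing A P first and then P^(-1)(A P) gives [[-1, -1, 1], [-1, 0, 3], [-2, 1, 1]].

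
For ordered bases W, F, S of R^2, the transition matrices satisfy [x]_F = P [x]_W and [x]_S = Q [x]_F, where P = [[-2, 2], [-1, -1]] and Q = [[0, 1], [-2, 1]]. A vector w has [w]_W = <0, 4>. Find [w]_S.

First [w]_F = P [w]_W = <8, -4>.
Then [w]_S = Q [w]_F = <-4, -20>.

<-4, -20>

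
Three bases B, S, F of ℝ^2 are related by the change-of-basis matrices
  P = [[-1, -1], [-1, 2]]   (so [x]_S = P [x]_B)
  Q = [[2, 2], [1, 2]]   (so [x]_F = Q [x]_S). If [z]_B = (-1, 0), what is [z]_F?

(4, 3)

Apply P to get S-coordinates (1, 1), then Q to get F-coordinates.
The result is [z]_F = (4, 3).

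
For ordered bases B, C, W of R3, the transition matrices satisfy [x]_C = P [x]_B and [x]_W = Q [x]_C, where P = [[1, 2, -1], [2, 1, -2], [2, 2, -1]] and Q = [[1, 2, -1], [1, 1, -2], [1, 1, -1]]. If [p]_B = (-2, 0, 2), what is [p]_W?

Composing the changes, [p]_W = Q P [p]_B.
Q P = [[3, 2, -4], [-1, -1, -1], [1, 1, -2]]; applying this to (-2, 0, 2) gives (-14, 0, -6).

(-14, 0, -6)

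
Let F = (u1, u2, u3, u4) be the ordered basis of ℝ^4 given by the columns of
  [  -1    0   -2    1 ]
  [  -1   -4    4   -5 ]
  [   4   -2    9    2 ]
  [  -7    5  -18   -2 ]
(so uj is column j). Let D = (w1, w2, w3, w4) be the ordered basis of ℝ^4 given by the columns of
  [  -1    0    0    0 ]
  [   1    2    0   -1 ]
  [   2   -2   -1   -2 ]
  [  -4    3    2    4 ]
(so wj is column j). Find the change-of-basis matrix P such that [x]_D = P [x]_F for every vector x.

Take x = uj: its F-coordinates are the j-th standard unit vector, so P e_j — column j of P — equals [uj]_D.
u1 = w1 - w2 + 0·w3 + 0·w4, giving column 1 = <1, -1, 0, 0>; repeating for each j gives P = [[1, 0, 2, -1], [-1, -1, 0, -2], [0, 0, -1, 0], [0, 2, -2, 0]].

[[1, 0, 2, -1], [-1, -1, 0, -2], [0, 0, -1, 0], [0, 2, -2, 0]]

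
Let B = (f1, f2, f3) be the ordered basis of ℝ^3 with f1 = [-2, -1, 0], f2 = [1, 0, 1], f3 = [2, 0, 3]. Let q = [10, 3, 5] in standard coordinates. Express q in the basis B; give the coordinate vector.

Write q = c_1 f1 + ... + c_3 f3 and solve for the c_i.
Gaussian elimination on [M | q] yields c = (-3, 2, 1).
Check: -3f1 + 2f2 + f3 = [10, 3, 5].

[-3, 2, 1]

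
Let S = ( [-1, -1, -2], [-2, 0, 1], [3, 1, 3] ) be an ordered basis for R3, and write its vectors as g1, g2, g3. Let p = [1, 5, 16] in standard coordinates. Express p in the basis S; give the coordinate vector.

[-3, 4, 2]

[p]_S is the unique c with M c = p, where M has columns g1, ..., g3.
Row-reducing the augmented matrix [M | p] gives c = (-3, 4, 2).
Check: -3g1 + 4g2 + 2g3 = [1, 5, 16].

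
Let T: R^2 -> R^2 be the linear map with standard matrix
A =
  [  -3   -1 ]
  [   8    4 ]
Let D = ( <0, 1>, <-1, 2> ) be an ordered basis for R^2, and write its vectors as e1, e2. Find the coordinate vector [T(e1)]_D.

<2, 1>

Compute T(e1) = A e1 = <-1, 4> in standard coordinates.
Then write this in D-coordinates: solve for y in y_1 e1 + y_2 e2 = <-1, 4>.
This gives y = <2, 1>, which is column 1 of [T]_D.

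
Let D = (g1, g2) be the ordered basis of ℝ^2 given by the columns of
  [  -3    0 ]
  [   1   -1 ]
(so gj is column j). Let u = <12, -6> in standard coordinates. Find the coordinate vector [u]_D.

<-4, 2>

We seek scalars with c_1 g1 + c_2 g2 = u; equivalently solve M c = u where the columns of M are g1, g2.
System: -3c_1 + 0c_2 = 12, c_1 - c_2 = -6; solving gives c_1 = -4, c_2 = 2.
Check: -4g1 + 2g2 = <12, -6>.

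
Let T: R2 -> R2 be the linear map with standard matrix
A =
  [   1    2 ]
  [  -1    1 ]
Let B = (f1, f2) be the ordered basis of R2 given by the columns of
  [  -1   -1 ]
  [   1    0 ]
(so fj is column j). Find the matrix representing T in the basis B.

Let P have columns f1, f2. Then [T]_B = P^(-1) A P.
Here det P = 1, so P^(-1) is integer; computing A P first and then P^(-1)(A P) gives [[2, 1], [-3, 0]].

[[2, 1], [-3, 0]]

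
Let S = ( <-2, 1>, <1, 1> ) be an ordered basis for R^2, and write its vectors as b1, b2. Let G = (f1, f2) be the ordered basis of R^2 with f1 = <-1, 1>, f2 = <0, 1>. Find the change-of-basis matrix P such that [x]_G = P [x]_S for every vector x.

[[2, -1], [-1, 2]]

Take x = bj: its S-coordinates are the j-th standard unit vector, so P e_j — column j of P — equals [bj]_G.
b1 = 2f1 - f2, giving column 1 = <2, -1>; repeating for each j gives P = [[2, -1], [-1, 2]].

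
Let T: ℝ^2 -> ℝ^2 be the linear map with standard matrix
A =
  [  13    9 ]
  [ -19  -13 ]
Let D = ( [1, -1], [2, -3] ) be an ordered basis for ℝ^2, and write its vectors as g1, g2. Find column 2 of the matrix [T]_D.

[-1, 0]

Compute T(g2) = A g2 = [-1, 1] in standard coordinates.
Then write this in D-coordinates: solve for y in y_1 g1 + y_2 g2 = [-1, 1].
This gives y = [-1, 0], which is column 2 of [T]_D.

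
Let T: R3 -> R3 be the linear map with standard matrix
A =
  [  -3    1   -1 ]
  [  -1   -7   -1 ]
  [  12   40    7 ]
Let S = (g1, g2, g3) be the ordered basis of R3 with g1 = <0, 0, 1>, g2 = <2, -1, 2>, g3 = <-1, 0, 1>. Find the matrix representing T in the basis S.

[[2, 1, -3], [1, -3, 0], [3, 3, -2]]

Let P have columns g1, ..., g3. Then [T]_S = P^(-1) A P.
Here det P = -1, so P^(-1) is integer; computing A P first and then P^(-1)(A P) gives [[2, 1, -3], [1, -3, 0], [3, 3, -2]].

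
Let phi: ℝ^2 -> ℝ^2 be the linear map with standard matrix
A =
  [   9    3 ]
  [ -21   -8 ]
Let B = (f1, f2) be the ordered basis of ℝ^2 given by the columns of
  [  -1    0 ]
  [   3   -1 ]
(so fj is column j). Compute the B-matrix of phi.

Let P have columns f1, f2. Then [phi]_B = P^(-1) A P.
Here det P = 1, so P^(-1) is integer; computing A P first and then P^(-1)(A P) gives [[0, 3], [3, 1]].

[[0, 3], [3, 1]]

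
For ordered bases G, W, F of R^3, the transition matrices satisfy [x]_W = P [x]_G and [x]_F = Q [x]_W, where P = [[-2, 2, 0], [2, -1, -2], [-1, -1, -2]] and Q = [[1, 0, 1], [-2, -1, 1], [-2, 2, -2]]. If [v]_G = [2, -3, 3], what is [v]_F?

Apply P to get W-coordinates [-10, 1, -5], then Q to get F-coordinates.
The result is [v]_F = [-15, 14, 32].

[-15, 14, 32]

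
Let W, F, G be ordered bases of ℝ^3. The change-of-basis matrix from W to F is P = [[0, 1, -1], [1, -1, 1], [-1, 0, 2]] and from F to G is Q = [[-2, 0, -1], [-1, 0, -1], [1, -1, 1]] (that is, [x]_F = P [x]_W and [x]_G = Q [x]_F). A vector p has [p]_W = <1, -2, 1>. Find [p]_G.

<5, 2, -6>

Composing the changes, [p]_G = Q P [p]_W.
Q P = [[1, -2, 0], [1, -1, -1], [-2, 2, 0]]; applying this to <1, -2, 1> gives <5, 2, -6>.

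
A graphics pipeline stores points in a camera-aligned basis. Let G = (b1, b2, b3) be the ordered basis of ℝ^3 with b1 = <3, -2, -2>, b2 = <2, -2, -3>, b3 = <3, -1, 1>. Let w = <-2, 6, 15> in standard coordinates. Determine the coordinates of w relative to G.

We seek scalars with c_1 b1 + ... + c_3 b3 = w; equivalently solve M c = w where the columns of M are b1, ..., b3.
Solving this 3x3 system gives c = (-4, -1, 4).
Check: -4b1 - b2 + 4b3 = <-2, 6, 15>.

<-4, -1, 4>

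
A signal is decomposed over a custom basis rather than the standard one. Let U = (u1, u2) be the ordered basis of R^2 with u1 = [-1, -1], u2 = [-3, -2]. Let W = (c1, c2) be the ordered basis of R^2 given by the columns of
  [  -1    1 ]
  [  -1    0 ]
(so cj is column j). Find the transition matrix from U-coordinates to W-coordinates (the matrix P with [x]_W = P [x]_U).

[[1, 2], [0, -1]]

Take x = uj: its U-coordinates are the j-th standard unit vector, so P e_j — column j of P — equals [uj]_W.
u1 = c1 + 0·c2, giving column 1 = [1, 0]; repeating for each j gives P = [[1, 2], [0, -1]].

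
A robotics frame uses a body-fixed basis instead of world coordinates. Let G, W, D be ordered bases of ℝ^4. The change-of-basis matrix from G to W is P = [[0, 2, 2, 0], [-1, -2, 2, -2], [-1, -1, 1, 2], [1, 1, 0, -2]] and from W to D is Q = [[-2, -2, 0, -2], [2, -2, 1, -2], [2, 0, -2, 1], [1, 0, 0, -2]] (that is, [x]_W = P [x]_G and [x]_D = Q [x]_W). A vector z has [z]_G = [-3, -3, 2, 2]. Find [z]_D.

Apply P to get W-coordinates [-2, 9, 12, -10], then Q to get D-coordinates.
The result is [z]_D = [6, 10, -38, 18].

[6, 10, -38, 18]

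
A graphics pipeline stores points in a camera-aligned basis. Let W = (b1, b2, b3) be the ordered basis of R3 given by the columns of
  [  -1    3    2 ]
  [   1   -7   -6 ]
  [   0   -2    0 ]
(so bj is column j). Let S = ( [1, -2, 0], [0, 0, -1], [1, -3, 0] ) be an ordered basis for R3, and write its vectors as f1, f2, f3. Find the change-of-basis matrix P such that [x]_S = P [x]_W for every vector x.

[[-2, 2, 0], [0, 2, 0], [1, 1, 2]]

Column j of P is [bj]_S, since P maps W-coordinates to S-coordinates.
Expressing b1 in S: b1 = -2f1 + 0·f2 + f3, so column 1 of P is [-2, 0, 1].
Doing the same for each bj gives P = [[-2, 2, 0], [0, 2, 0], [1, 1, 2]].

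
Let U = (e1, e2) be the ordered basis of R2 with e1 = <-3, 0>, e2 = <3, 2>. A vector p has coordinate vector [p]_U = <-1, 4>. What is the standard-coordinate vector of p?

p = M [p]_U, where M has columns e1, e2.
Carrying out the matrix-vector product, p = <15, 8>.

<15, 8>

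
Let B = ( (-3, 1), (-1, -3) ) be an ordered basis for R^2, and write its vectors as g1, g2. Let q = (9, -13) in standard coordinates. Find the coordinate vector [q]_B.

(-4, 3)

Write q = c_1 g1 + c_2 g2 and solve for the c_i.
System: -3c_1 - c_2 = 9, c_1 - 3c_2 = -13; solving gives c_1 = -4, c_2 = 3.
Check: -4g1 + 3g2 = (9, -13).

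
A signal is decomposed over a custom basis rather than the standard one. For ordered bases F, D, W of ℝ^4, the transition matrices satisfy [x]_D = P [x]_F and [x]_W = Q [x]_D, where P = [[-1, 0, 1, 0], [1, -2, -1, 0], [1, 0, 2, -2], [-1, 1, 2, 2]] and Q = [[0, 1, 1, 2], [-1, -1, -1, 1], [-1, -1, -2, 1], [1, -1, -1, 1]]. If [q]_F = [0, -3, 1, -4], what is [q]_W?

[-3, -25, -35, -23]

Apply P to get D-coordinates [1, 5, 10, -9], then Q to get W-coordinates.
The result is [q]_W = [-3, -25, -35, -23].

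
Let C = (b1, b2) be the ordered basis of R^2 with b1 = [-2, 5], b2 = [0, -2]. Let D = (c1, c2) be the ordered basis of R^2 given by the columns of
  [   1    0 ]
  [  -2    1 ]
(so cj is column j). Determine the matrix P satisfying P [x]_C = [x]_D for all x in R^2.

Take x = bj: its C-coordinates are the j-th standard unit vector, so P e_j — column j of P — equals [bj]_D.
b1 = -2c1 + c2, giving column 1 = [-2, 1]; repeating for each j gives P = [[-2, 0], [1, -2]].

[[-2, 0], [1, -2]]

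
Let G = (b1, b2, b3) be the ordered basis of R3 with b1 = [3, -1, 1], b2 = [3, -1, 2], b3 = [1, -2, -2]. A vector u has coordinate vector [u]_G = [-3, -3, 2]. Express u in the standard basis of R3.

u = M [u]_G, where M has columns b1, ..., b3.
Carrying out the matrix-vector product, u = [-16, 2, -13].

[-16, 2, -13]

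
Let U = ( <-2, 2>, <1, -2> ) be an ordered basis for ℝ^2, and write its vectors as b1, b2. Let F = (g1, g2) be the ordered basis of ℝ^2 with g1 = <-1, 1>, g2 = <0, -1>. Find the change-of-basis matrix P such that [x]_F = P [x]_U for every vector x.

[[2, -1], [0, 1]]

Take x = bj: its U-coordinates are the j-th standard unit vector, so P e_j — column j of P — equals [bj]_F.
b1 = 2g1 + 0·g2, giving column 1 = <2, 0>; repeating for each j gives P = [[2, -1], [0, 1]].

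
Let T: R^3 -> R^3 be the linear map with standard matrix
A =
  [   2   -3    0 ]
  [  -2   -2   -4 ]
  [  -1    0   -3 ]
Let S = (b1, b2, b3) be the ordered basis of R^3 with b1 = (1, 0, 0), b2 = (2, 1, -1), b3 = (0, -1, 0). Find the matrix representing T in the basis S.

[[0, 3, 3], [1, -1, 0], [3, 1, -2]]

Let P have columns b1, ..., b3. Then [T]_S = P^(-1) A P.
Here det P = -1, so P^(-1) is integer; computing A P first and then P^(-1)(A P) gives [[0, 3, 3], [1, -1, 0], [3, 1, -2]].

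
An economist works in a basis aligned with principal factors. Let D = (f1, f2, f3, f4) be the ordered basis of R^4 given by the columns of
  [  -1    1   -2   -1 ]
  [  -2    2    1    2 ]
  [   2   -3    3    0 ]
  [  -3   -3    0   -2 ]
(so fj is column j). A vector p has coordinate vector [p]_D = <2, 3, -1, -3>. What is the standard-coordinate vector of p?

<6, -5, -8, -9>

p = M [p]_D, where M has columns f1, ..., f4.
Carrying out the matrix-vector product, p = <6, -5, -8, -9>.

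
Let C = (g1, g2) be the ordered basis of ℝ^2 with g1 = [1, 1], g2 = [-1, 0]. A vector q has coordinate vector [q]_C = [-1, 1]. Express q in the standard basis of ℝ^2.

The coordinates say q = -g1 + g2; adding the scaled basis vectors gives [-2, -1].

[-2, -1]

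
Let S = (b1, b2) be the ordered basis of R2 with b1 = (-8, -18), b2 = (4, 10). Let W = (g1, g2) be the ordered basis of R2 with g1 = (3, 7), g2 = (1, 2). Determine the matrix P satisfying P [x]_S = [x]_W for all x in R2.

[[-2, 2], [-2, -2]]

Let M have columns bj and N have columns gj. Then for every x, N [x]_W = x = M [x]_S, so P = N^(-1) M.
Since det N = -1, N^(-1) has integer entries; multiplying gives P = [[-2, 2], [-2, -2]].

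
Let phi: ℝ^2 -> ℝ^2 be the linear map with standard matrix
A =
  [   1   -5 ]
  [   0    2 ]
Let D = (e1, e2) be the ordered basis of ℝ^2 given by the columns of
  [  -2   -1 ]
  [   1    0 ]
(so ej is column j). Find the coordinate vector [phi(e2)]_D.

Compute phi(e2) = A e2 = <-1, 0> in standard coordinates.
Then write this in D-coordinates: solve for y in y_1 e1 + y_2 e2 = <-1, 0>.
This gives y = <0, 1>, which is column 2 of [phi]_D.

<0, 1>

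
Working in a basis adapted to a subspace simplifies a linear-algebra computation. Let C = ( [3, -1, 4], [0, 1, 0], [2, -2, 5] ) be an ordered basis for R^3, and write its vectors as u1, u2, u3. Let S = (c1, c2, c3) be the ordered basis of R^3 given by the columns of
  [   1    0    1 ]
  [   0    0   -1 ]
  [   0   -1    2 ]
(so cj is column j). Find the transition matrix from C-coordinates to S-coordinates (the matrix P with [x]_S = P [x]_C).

[[2, 1, 0], [-2, -2, -1], [1, -1, 2]]

Take x = uj: its C-coordinates are the j-th standard unit vector, so P e_j — column j of P — equals [uj]_S.
u1 = 2c1 - 2c2 + c3, giving column 1 = [2, -2, 1]; repeating for each j gives P = [[2, 1, 0], [-2, -2, -1], [1, -1, 2]].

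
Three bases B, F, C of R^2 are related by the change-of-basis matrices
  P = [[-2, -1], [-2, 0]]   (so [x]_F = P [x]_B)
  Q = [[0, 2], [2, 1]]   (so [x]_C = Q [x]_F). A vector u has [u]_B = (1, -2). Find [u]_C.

Composing the changes, [u]_C = Q P [u]_B.
Q P = [[-4, 0], [-6, -2]]; applying this to (1, -2) gives (-4, -2).

(-4, -2)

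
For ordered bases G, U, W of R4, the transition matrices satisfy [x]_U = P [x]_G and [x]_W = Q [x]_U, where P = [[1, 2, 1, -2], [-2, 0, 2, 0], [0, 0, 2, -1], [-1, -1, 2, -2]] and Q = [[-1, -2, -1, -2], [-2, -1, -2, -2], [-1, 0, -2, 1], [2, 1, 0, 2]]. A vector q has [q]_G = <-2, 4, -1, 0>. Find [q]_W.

<1, 0, -5, 4>

Apply P to get U-coordinates <5, 2, -2, -4>, then Q to get W-coordinates.
The result is [q]_W = <1, 0, -5, 4>.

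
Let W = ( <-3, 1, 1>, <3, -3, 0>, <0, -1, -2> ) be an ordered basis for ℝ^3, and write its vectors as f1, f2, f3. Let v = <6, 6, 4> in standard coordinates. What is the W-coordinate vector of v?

<-4, -2, -4>

We seek scalars with c_1 f1 + ... + c_3 f3 = v; equivalently solve M c = v where the columns of M are f1, ..., f3.
Gaussian elimination on [M | v] yields c = (-4, -2, -4).
Check: -4f1 - 2f2 - 4f3 = <6, 6, 4>.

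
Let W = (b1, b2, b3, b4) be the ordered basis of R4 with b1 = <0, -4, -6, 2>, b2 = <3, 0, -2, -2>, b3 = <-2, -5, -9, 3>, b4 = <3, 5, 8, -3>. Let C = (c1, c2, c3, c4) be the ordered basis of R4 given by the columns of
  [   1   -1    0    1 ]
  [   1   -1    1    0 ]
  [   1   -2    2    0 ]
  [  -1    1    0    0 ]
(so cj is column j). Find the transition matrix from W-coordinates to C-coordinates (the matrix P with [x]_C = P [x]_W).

Take x = bj: its W-coordinates are the j-th standard unit vector, so P e_j — column j of P — equals [bj]_C.
b1 = -2c1 + 0·c2 - 2c3 + 2c4, giving column 1 = <-2, 0, -2, 2>; repeating for each j gives P = [[-2, 2, -1, 2], [0, 0, 2, -1], [-2, -2, -2, 2], [2, 1, 1, 0]].

[[-2, 2, -1, 2], [0, 0, 2, -1], [-2, -2, -2, 2], [2, 1, 1, 0]]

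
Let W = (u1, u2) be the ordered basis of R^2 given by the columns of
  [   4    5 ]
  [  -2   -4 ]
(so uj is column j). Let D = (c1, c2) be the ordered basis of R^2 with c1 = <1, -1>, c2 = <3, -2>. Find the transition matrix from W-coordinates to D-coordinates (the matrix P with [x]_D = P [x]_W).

Column j of P is [uj]_D, since P maps W-coordinates to D-coordinates.
Expressing u1 in D: u1 = -2c1 + 2c2, so column 1 of P is <-2, 2>.
Doing the same for each uj gives P = [[-2, 2], [2, 1]].

[[-2, 2], [2, 1]]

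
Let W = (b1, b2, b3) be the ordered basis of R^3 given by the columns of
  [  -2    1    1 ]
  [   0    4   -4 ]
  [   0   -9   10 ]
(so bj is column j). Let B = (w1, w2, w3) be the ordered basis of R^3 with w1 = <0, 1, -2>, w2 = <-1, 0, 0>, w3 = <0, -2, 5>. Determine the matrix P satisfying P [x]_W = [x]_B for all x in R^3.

Take x = bj: its W-coordinates are the j-th standard unit vector, so P e_j — column j of P — equals [bj]_B.
b1 = 0·w1 + 2w2 + 0·w3, giving column 1 = <0, 2, 0>; repeating for each j gives P = [[0, 2, 0], [2, -1, -1], [0, -1, 2]].

[[0, 2, 0], [2, -1, -1], [0, -1, 2]]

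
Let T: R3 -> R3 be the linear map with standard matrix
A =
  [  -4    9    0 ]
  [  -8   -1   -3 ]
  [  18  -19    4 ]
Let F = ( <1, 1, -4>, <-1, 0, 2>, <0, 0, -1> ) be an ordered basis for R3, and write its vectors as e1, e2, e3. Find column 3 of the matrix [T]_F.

Compute T(e3) = A e3 = <0, 3, -4> in standard coordinates.
Then write this in F-coordinates: solve for y in y_1 e1 + ... + y_3 e3 = <0, 3, -4>.
This gives y = <3, 3, -2>, which is column 3 of [T]_F.

<3, 3, -2>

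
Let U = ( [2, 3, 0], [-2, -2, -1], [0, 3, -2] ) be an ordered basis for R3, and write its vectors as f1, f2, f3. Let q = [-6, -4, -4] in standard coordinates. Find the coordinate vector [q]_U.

We seek scalars with c_1 f1 + ... + c_3 f3 = q; equivalently solve M c = q where the columns of M are f1, ..., f3.
Gaussian elimination on [M | q] yields c = (-1, 2, 1).
Check: -f1 + 2f2 + f3 = [-6, -4, -4].

[-1, 2, 1]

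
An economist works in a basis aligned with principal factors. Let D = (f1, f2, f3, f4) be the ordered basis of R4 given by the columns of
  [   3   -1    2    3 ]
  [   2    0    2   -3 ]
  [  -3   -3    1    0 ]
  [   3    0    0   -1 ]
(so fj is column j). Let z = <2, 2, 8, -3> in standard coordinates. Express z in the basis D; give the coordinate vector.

We seek scalars with c_1 f1 + ... + c_4 f4 = z; equivalently solve M c = z where the columns of M are f1, ..., f4.
Solving this 4x4 system gives c = (-1, -1, 2, 0).
Check: -f1 - f2 + 2f3 + 0·f4 = <2, 2, 8, -3>.

<-1, -1, 2, 0>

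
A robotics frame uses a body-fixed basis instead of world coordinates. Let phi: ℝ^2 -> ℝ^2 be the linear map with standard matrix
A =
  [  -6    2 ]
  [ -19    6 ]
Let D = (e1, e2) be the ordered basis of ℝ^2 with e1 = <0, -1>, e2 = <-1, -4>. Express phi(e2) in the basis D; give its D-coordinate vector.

Column 2 of [phi]_D is the D-coordinate vector of phi(e2).
In standard coordinates phi(e2) = A e2 = <-2, -5>.
Converting to D: <-2, -5> = -3e1 + 2e2, so the coordinate vector is <-3, 2>.

<-3, 2>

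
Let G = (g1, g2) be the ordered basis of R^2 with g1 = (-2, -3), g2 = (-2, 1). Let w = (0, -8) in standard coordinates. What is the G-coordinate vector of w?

Write w = c_1 g1 + c_2 g2 and solve for the c_i.
System: -2c_1 - 2c_2 = 0, -3c_1 + c_2 = -8; solving gives c_1 = 2, c_2 = -2.
Check: 2g1 - 2g2 = (0, -8).

(2, -2)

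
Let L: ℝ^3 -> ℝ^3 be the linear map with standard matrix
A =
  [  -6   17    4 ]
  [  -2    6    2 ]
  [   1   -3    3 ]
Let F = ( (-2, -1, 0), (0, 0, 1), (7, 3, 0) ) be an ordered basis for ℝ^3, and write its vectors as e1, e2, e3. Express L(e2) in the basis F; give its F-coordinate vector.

Compute L(e2) = A e2 = (4, 2, 3) in standard coordinates.
Then write this in F-coordinates: solve for y in y_1 e1 + ... + y_3 e3 = (4, 2, 3).
This gives y = (-2, 3, 0), which is column 2 of [L]_F.

(-2, 3, 0)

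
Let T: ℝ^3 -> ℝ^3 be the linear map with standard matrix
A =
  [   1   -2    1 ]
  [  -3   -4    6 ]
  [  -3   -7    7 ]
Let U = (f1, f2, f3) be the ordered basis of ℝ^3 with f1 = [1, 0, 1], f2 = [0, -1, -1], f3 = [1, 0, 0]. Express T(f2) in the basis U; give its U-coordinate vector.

Column 2 of [T]_U is the U-coordinate vector of T(f2).
In standard coordinates T(f2) = A f2 = [1, -2, 0].
Converting to U: [1, -2, 0] = 2f1 + 2f2 - f3, so the coordinate vector is [2, 2, -1].

[2, 2, -1]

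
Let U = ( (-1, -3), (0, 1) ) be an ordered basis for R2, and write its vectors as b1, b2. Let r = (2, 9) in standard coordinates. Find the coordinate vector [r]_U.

(-2, 3)

Write r = c_1 b1 + c_2 b2 and solve for the c_i.
System: -c_1 + 0c_2 = 2, -3c_1 + c_2 = 9; solving gives c_1 = -2, c_2 = 3.
Check: -2b1 + 3b2 = (2, 9).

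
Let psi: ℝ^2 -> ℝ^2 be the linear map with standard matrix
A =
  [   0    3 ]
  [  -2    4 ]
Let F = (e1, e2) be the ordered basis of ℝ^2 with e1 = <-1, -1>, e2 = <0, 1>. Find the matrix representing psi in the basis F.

Let P have columns e1, e2. Then [psi]_F = P^(-1) A P.
Here det P = -1, so P^(-1) is integer; computing A P first and then P^(-1)(A P) gives [[3, -3], [1, 1]].

[[3, -3], [1, 1]]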